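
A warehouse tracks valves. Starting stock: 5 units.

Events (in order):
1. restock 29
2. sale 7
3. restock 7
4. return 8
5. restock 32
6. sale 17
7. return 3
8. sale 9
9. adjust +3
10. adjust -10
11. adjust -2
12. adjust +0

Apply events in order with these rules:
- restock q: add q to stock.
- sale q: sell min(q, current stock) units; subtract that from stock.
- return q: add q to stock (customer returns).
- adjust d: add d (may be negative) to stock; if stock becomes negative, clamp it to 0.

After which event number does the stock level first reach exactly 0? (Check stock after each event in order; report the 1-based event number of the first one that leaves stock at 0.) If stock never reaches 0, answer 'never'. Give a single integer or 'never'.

Answer: never

Derivation:
Processing events:
Start: stock = 5
  Event 1 (restock 29): 5 + 29 = 34
  Event 2 (sale 7): sell min(7,34)=7. stock: 34 - 7 = 27. total_sold = 7
  Event 3 (restock 7): 27 + 7 = 34
  Event 4 (return 8): 34 + 8 = 42
  Event 5 (restock 32): 42 + 32 = 74
  Event 6 (sale 17): sell min(17,74)=17. stock: 74 - 17 = 57. total_sold = 24
  Event 7 (return 3): 57 + 3 = 60
  Event 8 (sale 9): sell min(9,60)=9. stock: 60 - 9 = 51. total_sold = 33
  Event 9 (adjust +3): 51 + 3 = 54
  Event 10 (adjust -10): 54 + -10 = 44
  Event 11 (adjust -2): 44 + -2 = 42
  Event 12 (adjust +0): 42 + 0 = 42
Final: stock = 42, total_sold = 33

Stock never reaches 0.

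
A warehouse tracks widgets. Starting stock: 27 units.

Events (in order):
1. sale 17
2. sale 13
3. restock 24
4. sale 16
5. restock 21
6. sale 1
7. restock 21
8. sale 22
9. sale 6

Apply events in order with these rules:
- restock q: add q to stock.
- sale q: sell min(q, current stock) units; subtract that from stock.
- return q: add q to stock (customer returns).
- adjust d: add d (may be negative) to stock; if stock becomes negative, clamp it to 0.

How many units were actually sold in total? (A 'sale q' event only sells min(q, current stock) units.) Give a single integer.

Processing events:
Start: stock = 27
  Event 1 (sale 17): sell min(17,27)=17. stock: 27 - 17 = 10. total_sold = 17
  Event 2 (sale 13): sell min(13,10)=10. stock: 10 - 10 = 0. total_sold = 27
  Event 3 (restock 24): 0 + 24 = 24
  Event 4 (sale 16): sell min(16,24)=16. stock: 24 - 16 = 8. total_sold = 43
  Event 5 (restock 21): 8 + 21 = 29
  Event 6 (sale 1): sell min(1,29)=1. stock: 29 - 1 = 28. total_sold = 44
  Event 7 (restock 21): 28 + 21 = 49
  Event 8 (sale 22): sell min(22,49)=22. stock: 49 - 22 = 27. total_sold = 66
  Event 9 (sale 6): sell min(6,27)=6. stock: 27 - 6 = 21. total_sold = 72
Final: stock = 21, total_sold = 72

Answer: 72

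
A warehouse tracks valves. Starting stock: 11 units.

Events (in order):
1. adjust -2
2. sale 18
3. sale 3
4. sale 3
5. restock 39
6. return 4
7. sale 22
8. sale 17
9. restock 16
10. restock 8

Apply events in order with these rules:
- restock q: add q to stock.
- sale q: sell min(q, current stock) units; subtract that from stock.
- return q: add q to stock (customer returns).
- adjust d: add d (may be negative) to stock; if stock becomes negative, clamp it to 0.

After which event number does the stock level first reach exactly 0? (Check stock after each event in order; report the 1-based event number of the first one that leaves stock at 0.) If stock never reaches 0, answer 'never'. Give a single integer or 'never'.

Answer: 2

Derivation:
Processing events:
Start: stock = 11
  Event 1 (adjust -2): 11 + -2 = 9
  Event 2 (sale 18): sell min(18,9)=9. stock: 9 - 9 = 0. total_sold = 9
  Event 3 (sale 3): sell min(3,0)=0. stock: 0 - 0 = 0. total_sold = 9
  Event 4 (sale 3): sell min(3,0)=0. stock: 0 - 0 = 0. total_sold = 9
  Event 5 (restock 39): 0 + 39 = 39
  Event 6 (return 4): 39 + 4 = 43
  Event 7 (sale 22): sell min(22,43)=22. stock: 43 - 22 = 21. total_sold = 31
  Event 8 (sale 17): sell min(17,21)=17. stock: 21 - 17 = 4. total_sold = 48
  Event 9 (restock 16): 4 + 16 = 20
  Event 10 (restock 8): 20 + 8 = 28
Final: stock = 28, total_sold = 48

First zero at event 2.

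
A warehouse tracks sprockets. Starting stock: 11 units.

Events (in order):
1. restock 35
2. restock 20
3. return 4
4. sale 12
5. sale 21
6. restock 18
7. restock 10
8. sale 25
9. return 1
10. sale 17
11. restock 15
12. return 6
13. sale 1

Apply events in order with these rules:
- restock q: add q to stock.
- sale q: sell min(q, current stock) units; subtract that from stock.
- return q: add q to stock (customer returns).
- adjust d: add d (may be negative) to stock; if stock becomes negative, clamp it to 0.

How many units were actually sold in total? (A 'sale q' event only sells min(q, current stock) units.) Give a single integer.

Processing events:
Start: stock = 11
  Event 1 (restock 35): 11 + 35 = 46
  Event 2 (restock 20): 46 + 20 = 66
  Event 3 (return 4): 66 + 4 = 70
  Event 4 (sale 12): sell min(12,70)=12. stock: 70 - 12 = 58. total_sold = 12
  Event 5 (sale 21): sell min(21,58)=21. stock: 58 - 21 = 37. total_sold = 33
  Event 6 (restock 18): 37 + 18 = 55
  Event 7 (restock 10): 55 + 10 = 65
  Event 8 (sale 25): sell min(25,65)=25. stock: 65 - 25 = 40. total_sold = 58
  Event 9 (return 1): 40 + 1 = 41
  Event 10 (sale 17): sell min(17,41)=17. stock: 41 - 17 = 24. total_sold = 75
  Event 11 (restock 15): 24 + 15 = 39
  Event 12 (return 6): 39 + 6 = 45
  Event 13 (sale 1): sell min(1,45)=1. stock: 45 - 1 = 44. total_sold = 76
Final: stock = 44, total_sold = 76

Answer: 76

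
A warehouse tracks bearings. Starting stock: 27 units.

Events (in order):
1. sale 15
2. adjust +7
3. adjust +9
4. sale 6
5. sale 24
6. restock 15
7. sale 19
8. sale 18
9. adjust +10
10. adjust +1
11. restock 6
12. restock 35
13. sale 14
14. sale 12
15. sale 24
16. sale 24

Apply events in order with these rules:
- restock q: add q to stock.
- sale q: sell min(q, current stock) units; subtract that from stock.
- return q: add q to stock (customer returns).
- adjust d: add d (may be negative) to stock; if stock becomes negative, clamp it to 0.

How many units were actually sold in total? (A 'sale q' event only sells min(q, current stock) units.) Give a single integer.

Answer: 110

Derivation:
Processing events:
Start: stock = 27
  Event 1 (sale 15): sell min(15,27)=15. stock: 27 - 15 = 12. total_sold = 15
  Event 2 (adjust +7): 12 + 7 = 19
  Event 3 (adjust +9): 19 + 9 = 28
  Event 4 (sale 6): sell min(6,28)=6. stock: 28 - 6 = 22. total_sold = 21
  Event 5 (sale 24): sell min(24,22)=22. stock: 22 - 22 = 0. total_sold = 43
  Event 6 (restock 15): 0 + 15 = 15
  Event 7 (sale 19): sell min(19,15)=15. stock: 15 - 15 = 0. total_sold = 58
  Event 8 (sale 18): sell min(18,0)=0. stock: 0 - 0 = 0. total_sold = 58
  Event 9 (adjust +10): 0 + 10 = 10
  Event 10 (adjust +1): 10 + 1 = 11
  Event 11 (restock 6): 11 + 6 = 17
  Event 12 (restock 35): 17 + 35 = 52
  Event 13 (sale 14): sell min(14,52)=14. stock: 52 - 14 = 38. total_sold = 72
  Event 14 (sale 12): sell min(12,38)=12. stock: 38 - 12 = 26. total_sold = 84
  Event 15 (sale 24): sell min(24,26)=24. stock: 26 - 24 = 2. total_sold = 108
  Event 16 (sale 24): sell min(24,2)=2. stock: 2 - 2 = 0. total_sold = 110
Final: stock = 0, total_sold = 110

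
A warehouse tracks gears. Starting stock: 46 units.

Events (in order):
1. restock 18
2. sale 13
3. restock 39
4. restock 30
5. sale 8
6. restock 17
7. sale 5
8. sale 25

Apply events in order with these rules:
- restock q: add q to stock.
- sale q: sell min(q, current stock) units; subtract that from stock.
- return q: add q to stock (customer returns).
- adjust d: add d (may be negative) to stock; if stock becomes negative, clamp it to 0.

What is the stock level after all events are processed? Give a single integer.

Answer: 99

Derivation:
Processing events:
Start: stock = 46
  Event 1 (restock 18): 46 + 18 = 64
  Event 2 (sale 13): sell min(13,64)=13. stock: 64 - 13 = 51. total_sold = 13
  Event 3 (restock 39): 51 + 39 = 90
  Event 4 (restock 30): 90 + 30 = 120
  Event 5 (sale 8): sell min(8,120)=8. stock: 120 - 8 = 112. total_sold = 21
  Event 6 (restock 17): 112 + 17 = 129
  Event 7 (sale 5): sell min(5,129)=5. stock: 129 - 5 = 124. total_sold = 26
  Event 8 (sale 25): sell min(25,124)=25. stock: 124 - 25 = 99. total_sold = 51
Final: stock = 99, total_sold = 51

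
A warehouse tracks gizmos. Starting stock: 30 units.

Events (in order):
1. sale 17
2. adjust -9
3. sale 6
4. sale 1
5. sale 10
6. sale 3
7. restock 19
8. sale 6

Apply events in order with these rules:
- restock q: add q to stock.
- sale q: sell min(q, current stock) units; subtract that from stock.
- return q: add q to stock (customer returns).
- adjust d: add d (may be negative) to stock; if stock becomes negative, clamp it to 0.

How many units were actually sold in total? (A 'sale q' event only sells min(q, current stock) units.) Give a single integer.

Answer: 27

Derivation:
Processing events:
Start: stock = 30
  Event 1 (sale 17): sell min(17,30)=17. stock: 30 - 17 = 13. total_sold = 17
  Event 2 (adjust -9): 13 + -9 = 4
  Event 3 (sale 6): sell min(6,4)=4. stock: 4 - 4 = 0. total_sold = 21
  Event 4 (sale 1): sell min(1,0)=0. stock: 0 - 0 = 0. total_sold = 21
  Event 5 (sale 10): sell min(10,0)=0. stock: 0 - 0 = 0. total_sold = 21
  Event 6 (sale 3): sell min(3,0)=0. stock: 0 - 0 = 0. total_sold = 21
  Event 7 (restock 19): 0 + 19 = 19
  Event 8 (sale 6): sell min(6,19)=6. stock: 19 - 6 = 13. total_sold = 27
Final: stock = 13, total_sold = 27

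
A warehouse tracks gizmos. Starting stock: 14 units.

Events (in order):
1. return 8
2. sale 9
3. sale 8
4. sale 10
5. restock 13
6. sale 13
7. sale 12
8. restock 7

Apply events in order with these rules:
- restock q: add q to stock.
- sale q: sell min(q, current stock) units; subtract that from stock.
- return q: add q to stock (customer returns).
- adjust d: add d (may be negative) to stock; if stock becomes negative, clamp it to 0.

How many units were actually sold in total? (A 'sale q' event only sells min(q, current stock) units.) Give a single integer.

Processing events:
Start: stock = 14
  Event 1 (return 8): 14 + 8 = 22
  Event 2 (sale 9): sell min(9,22)=9. stock: 22 - 9 = 13. total_sold = 9
  Event 3 (sale 8): sell min(8,13)=8. stock: 13 - 8 = 5. total_sold = 17
  Event 4 (sale 10): sell min(10,5)=5. stock: 5 - 5 = 0. total_sold = 22
  Event 5 (restock 13): 0 + 13 = 13
  Event 6 (sale 13): sell min(13,13)=13. stock: 13 - 13 = 0. total_sold = 35
  Event 7 (sale 12): sell min(12,0)=0. stock: 0 - 0 = 0. total_sold = 35
  Event 8 (restock 7): 0 + 7 = 7
Final: stock = 7, total_sold = 35

Answer: 35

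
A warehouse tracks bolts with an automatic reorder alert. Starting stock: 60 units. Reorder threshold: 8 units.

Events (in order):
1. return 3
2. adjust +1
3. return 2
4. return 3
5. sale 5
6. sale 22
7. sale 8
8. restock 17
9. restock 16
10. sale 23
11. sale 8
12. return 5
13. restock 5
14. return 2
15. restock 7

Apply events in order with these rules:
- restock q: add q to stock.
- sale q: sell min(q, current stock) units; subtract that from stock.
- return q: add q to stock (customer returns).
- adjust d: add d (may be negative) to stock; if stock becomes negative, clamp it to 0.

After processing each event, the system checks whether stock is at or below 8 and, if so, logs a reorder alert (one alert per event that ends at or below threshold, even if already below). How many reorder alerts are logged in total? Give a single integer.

Processing events:
Start: stock = 60
  Event 1 (return 3): 60 + 3 = 63
  Event 2 (adjust +1): 63 + 1 = 64
  Event 3 (return 2): 64 + 2 = 66
  Event 4 (return 3): 66 + 3 = 69
  Event 5 (sale 5): sell min(5,69)=5. stock: 69 - 5 = 64. total_sold = 5
  Event 6 (sale 22): sell min(22,64)=22. stock: 64 - 22 = 42. total_sold = 27
  Event 7 (sale 8): sell min(8,42)=8. stock: 42 - 8 = 34. total_sold = 35
  Event 8 (restock 17): 34 + 17 = 51
  Event 9 (restock 16): 51 + 16 = 67
  Event 10 (sale 23): sell min(23,67)=23. stock: 67 - 23 = 44. total_sold = 58
  Event 11 (sale 8): sell min(8,44)=8. stock: 44 - 8 = 36. total_sold = 66
  Event 12 (return 5): 36 + 5 = 41
  Event 13 (restock 5): 41 + 5 = 46
  Event 14 (return 2): 46 + 2 = 48
  Event 15 (restock 7): 48 + 7 = 55
Final: stock = 55, total_sold = 66

Checking against threshold 8:
  After event 1: stock=63 > 8
  After event 2: stock=64 > 8
  After event 3: stock=66 > 8
  After event 4: stock=69 > 8
  After event 5: stock=64 > 8
  After event 6: stock=42 > 8
  After event 7: stock=34 > 8
  After event 8: stock=51 > 8
  After event 9: stock=67 > 8
  After event 10: stock=44 > 8
  After event 11: stock=36 > 8
  After event 12: stock=41 > 8
  After event 13: stock=46 > 8
  After event 14: stock=48 > 8
  After event 15: stock=55 > 8
Alert events: []. Count = 0

Answer: 0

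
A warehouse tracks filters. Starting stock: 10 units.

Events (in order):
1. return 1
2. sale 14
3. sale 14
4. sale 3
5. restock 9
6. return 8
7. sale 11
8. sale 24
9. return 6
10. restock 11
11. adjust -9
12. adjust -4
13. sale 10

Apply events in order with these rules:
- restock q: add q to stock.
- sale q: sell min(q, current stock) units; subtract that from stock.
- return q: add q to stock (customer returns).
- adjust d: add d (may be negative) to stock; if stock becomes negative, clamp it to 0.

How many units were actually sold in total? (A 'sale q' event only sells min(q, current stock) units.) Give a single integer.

Processing events:
Start: stock = 10
  Event 1 (return 1): 10 + 1 = 11
  Event 2 (sale 14): sell min(14,11)=11. stock: 11 - 11 = 0. total_sold = 11
  Event 3 (sale 14): sell min(14,0)=0. stock: 0 - 0 = 0. total_sold = 11
  Event 4 (sale 3): sell min(3,0)=0. stock: 0 - 0 = 0. total_sold = 11
  Event 5 (restock 9): 0 + 9 = 9
  Event 6 (return 8): 9 + 8 = 17
  Event 7 (sale 11): sell min(11,17)=11. stock: 17 - 11 = 6. total_sold = 22
  Event 8 (sale 24): sell min(24,6)=6. stock: 6 - 6 = 0. total_sold = 28
  Event 9 (return 6): 0 + 6 = 6
  Event 10 (restock 11): 6 + 11 = 17
  Event 11 (adjust -9): 17 + -9 = 8
  Event 12 (adjust -4): 8 + -4 = 4
  Event 13 (sale 10): sell min(10,4)=4. stock: 4 - 4 = 0. total_sold = 32
Final: stock = 0, total_sold = 32

Answer: 32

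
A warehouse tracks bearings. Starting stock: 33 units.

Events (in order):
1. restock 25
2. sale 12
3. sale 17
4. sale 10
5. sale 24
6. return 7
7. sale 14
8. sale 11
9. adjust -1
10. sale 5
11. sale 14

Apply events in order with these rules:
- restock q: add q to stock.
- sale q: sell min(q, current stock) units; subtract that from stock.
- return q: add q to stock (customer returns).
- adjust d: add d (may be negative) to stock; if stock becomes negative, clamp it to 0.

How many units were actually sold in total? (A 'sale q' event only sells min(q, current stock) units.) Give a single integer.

Processing events:
Start: stock = 33
  Event 1 (restock 25): 33 + 25 = 58
  Event 2 (sale 12): sell min(12,58)=12. stock: 58 - 12 = 46. total_sold = 12
  Event 3 (sale 17): sell min(17,46)=17. stock: 46 - 17 = 29. total_sold = 29
  Event 4 (sale 10): sell min(10,29)=10. stock: 29 - 10 = 19. total_sold = 39
  Event 5 (sale 24): sell min(24,19)=19. stock: 19 - 19 = 0. total_sold = 58
  Event 6 (return 7): 0 + 7 = 7
  Event 7 (sale 14): sell min(14,7)=7. stock: 7 - 7 = 0. total_sold = 65
  Event 8 (sale 11): sell min(11,0)=0. stock: 0 - 0 = 0. total_sold = 65
  Event 9 (adjust -1): 0 + -1 = 0 (clamped to 0)
  Event 10 (sale 5): sell min(5,0)=0. stock: 0 - 0 = 0. total_sold = 65
  Event 11 (sale 14): sell min(14,0)=0. stock: 0 - 0 = 0. total_sold = 65
Final: stock = 0, total_sold = 65

Answer: 65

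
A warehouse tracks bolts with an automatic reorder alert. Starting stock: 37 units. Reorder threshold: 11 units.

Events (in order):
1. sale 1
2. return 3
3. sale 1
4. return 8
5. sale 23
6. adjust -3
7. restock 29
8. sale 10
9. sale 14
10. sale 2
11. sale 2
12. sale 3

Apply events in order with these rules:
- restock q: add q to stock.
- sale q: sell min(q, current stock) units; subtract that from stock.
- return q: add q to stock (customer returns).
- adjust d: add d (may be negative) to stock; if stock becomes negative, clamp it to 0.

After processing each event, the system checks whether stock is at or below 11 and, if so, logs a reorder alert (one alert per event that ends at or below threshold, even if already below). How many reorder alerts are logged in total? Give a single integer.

Processing events:
Start: stock = 37
  Event 1 (sale 1): sell min(1,37)=1. stock: 37 - 1 = 36. total_sold = 1
  Event 2 (return 3): 36 + 3 = 39
  Event 3 (sale 1): sell min(1,39)=1. stock: 39 - 1 = 38. total_sold = 2
  Event 4 (return 8): 38 + 8 = 46
  Event 5 (sale 23): sell min(23,46)=23. stock: 46 - 23 = 23. total_sold = 25
  Event 6 (adjust -3): 23 + -3 = 20
  Event 7 (restock 29): 20 + 29 = 49
  Event 8 (sale 10): sell min(10,49)=10. stock: 49 - 10 = 39. total_sold = 35
  Event 9 (sale 14): sell min(14,39)=14. stock: 39 - 14 = 25. total_sold = 49
  Event 10 (sale 2): sell min(2,25)=2. stock: 25 - 2 = 23. total_sold = 51
  Event 11 (sale 2): sell min(2,23)=2. stock: 23 - 2 = 21. total_sold = 53
  Event 12 (sale 3): sell min(3,21)=3. stock: 21 - 3 = 18. total_sold = 56
Final: stock = 18, total_sold = 56

Checking against threshold 11:
  After event 1: stock=36 > 11
  After event 2: stock=39 > 11
  After event 3: stock=38 > 11
  After event 4: stock=46 > 11
  After event 5: stock=23 > 11
  After event 6: stock=20 > 11
  After event 7: stock=49 > 11
  After event 8: stock=39 > 11
  After event 9: stock=25 > 11
  After event 10: stock=23 > 11
  After event 11: stock=21 > 11
  After event 12: stock=18 > 11
Alert events: []. Count = 0

Answer: 0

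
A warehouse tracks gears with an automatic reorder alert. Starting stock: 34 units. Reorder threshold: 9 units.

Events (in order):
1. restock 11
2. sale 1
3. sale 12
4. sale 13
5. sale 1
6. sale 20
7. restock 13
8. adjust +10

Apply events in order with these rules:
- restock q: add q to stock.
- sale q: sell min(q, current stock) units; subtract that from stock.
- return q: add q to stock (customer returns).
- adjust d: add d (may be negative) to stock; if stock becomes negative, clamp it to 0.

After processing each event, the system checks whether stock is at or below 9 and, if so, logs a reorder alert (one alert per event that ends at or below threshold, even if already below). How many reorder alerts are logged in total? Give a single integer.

Answer: 1

Derivation:
Processing events:
Start: stock = 34
  Event 1 (restock 11): 34 + 11 = 45
  Event 2 (sale 1): sell min(1,45)=1. stock: 45 - 1 = 44. total_sold = 1
  Event 3 (sale 12): sell min(12,44)=12. stock: 44 - 12 = 32. total_sold = 13
  Event 4 (sale 13): sell min(13,32)=13. stock: 32 - 13 = 19. total_sold = 26
  Event 5 (sale 1): sell min(1,19)=1. stock: 19 - 1 = 18. total_sold = 27
  Event 6 (sale 20): sell min(20,18)=18. stock: 18 - 18 = 0. total_sold = 45
  Event 7 (restock 13): 0 + 13 = 13
  Event 8 (adjust +10): 13 + 10 = 23
Final: stock = 23, total_sold = 45

Checking against threshold 9:
  After event 1: stock=45 > 9
  After event 2: stock=44 > 9
  After event 3: stock=32 > 9
  After event 4: stock=19 > 9
  After event 5: stock=18 > 9
  After event 6: stock=0 <= 9 -> ALERT
  After event 7: stock=13 > 9
  After event 8: stock=23 > 9
Alert events: [6]. Count = 1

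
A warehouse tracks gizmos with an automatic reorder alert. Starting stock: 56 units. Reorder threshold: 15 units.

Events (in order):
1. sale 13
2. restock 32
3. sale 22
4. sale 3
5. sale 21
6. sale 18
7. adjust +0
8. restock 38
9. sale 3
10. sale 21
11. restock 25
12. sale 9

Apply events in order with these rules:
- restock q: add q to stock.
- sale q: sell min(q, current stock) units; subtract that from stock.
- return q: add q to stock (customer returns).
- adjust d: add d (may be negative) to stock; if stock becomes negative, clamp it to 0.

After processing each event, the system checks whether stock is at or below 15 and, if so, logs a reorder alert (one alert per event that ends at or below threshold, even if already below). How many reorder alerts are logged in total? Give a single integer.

Processing events:
Start: stock = 56
  Event 1 (sale 13): sell min(13,56)=13. stock: 56 - 13 = 43. total_sold = 13
  Event 2 (restock 32): 43 + 32 = 75
  Event 3 (sale 22): sell min(22,75)=22. stock: 75 - 22 = 53. total_sold = 35
  Event 4 (sale 3): sell min(3,53)=3. stock: 53 - 3 = 50. total_sold = 38
  Event 5 (sale 21): sell min(21,50)=21. stock: 50 - 21 = 29. total_sold = 59
  Event 6 (sale 18): sell min(18,29)=18. stock: 29 - 18 = 11. total_sold = 77
  Event 7 (adjust +0): 11 + 0 = 11
  Event 8 (restock 38): 11 + 38 = 49
  Event 9 (sale 3): sell min(3,49)=3. stock: 49 - 3 = 46. total_sold = 80
  Event 10 (sale 21): sell min(21,46)=21. stock: 46 - 21 = 25. total_sold = 101
  Event 11 (restock 25): 25 + 25 = 50
  Event 12 (sale 9): sell min(9,50)=9. stock: 50 - 9 = 41. total_sold = 110
Final: stock = 41, total_sold = 110

Checking against threshold 15:
  After event 1: stock=43 > 15
  After event 2: stock=75 > 15
  After event 3: stock=53 > 15
  After event 4: stock=50 > 15
  After event 5: stock=29 > 15
  After event 6: stock=11 <= 15 -> ALERT
  After event 7: stock=11 <= 15 -> ALERT
  After event 8: stock=49 > 15
  After event 9: stock=46 > 15
  After event 10: stock=25 > 15
  After event 11: stock=50 > 15
  After event 12: stock=41 > 15
Alert events: [6, 7]. Count = 2

Answer: 2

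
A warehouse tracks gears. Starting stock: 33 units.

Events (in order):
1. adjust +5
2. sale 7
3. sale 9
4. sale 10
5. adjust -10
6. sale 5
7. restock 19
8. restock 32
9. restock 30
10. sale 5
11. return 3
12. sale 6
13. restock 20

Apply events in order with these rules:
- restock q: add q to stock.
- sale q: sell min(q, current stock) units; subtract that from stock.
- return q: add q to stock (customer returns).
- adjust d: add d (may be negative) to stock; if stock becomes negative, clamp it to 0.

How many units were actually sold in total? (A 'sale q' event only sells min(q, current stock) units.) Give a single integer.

Processing events:
Start: stock = 33
  Event 1 (adjust +5): 33 + 5 = 38
  Event 2 (sale 7): sell min(7,38)=7. stock: 38 - 7 = 31. total_sold = 7
  Event 3 (sale 9): sell min(9,31)=9. stock: 31 - 9 = 22. total_sold = 16
  Event 4 (sale 10): sell min(10,22)=10. stock: 22 - 10 = 12. total_sold = 26
  Event 5 (adjust -10): 12 + -10 = 2
  Event 6 (sale 5): sell min(5,2)=2. stock: 2 - 2 = 0. total_sold = 28
  Event 7 (restock 19): 0 + 19 = 19
  Event 8 (restock 32): 19 + 32 = 51
  Event 9 (restock 30): 51 + 30 = 81
  Event 10 (sale 5): sell min(5,81)=5. stock: 81 - 5 = 76. total_sold = 33
  Event 11 (return 3): 76 + 3 = 79
  Event 12 (sale 6): sell min(6,79)=6. stock: 79 - 6 = 73. total_sold = 39
  Event 13 (restock 20): 73 + 20 = 93
Final: stock = 93, total_sold = 39

Answer: 39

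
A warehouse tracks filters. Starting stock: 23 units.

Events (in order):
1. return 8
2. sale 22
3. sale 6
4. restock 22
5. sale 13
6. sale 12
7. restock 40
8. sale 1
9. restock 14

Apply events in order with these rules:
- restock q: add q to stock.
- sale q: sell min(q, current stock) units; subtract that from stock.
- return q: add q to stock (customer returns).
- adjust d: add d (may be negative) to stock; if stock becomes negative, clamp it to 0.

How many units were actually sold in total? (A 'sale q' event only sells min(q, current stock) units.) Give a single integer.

Answer: 54

Derivation:
Processing events:
Start: stock = 23
  Event 1 (return 8): 23 + 8 = 31
  Event 2 (sale 22): sell min(22,31)=22. stock: 31 - 22 = 9. total_sold = 22
  Event 3 (sale 6): sell min(6,9)=6. stock: 9 - 6 = 3. total_sold = 28
  Event 4 (restock 22): 3 + 22 = 25
  Event 5 (sale 13): sell min(13,25)=13. stock: 25 - 13 = 12. total_sold = 41
  Event 6 (sale 12): sell min(12,12)=12. stock: 12 - 12 = 0. total_sold = 53
  Event 7 (restock 40): 0 + 40 = 40
  Event 8 (sale 1): sell min(1,40)=1. stock: 40 - 1 = 39. total_sold = 54
  Event 9 (restock 14): 39 + 14 = 53
Final: stock = 53, total_sold = 54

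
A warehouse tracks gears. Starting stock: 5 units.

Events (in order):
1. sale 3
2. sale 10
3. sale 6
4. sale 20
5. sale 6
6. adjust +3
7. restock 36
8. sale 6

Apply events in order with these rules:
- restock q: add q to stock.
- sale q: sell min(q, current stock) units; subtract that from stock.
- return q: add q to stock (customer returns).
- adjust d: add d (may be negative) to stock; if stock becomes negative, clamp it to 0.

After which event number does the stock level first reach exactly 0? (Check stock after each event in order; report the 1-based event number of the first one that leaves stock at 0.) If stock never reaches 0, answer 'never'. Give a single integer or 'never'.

Processing events:
Start: stock = 5
  Event 1 (sale 3): sell min(3,5)=3. stock: 5 - 3 = 2. total_sold = 3
  Event 2 (sale 10): sell min(10,2)=2. stock: 2 - 2 = 0. total_sold = 5
  Event 3 (sale 6): sell min(6,0)=0. stock: 0 - 0 = 0. total_sold = 5
  Event 4 (sale 20): sell min(20,0)=0. stock: 0 - 0 = 0. total_sold = 5
  Event 5 (sale 6): sell min(6,0)=0. stock: 0 - 0 = 0. total_sold = 5
  Event 6 (adjust +3): 0 + 3 = 3
  Event 7 (restock 36): 3 + 36 = 39
  Event 8 (sale 6): sell min(6,39)=6. stock: 39 - 6 = 33. total_sold = 11
Final: stock = 33, total_sold = 11

First zero at event 2.

Answer: 2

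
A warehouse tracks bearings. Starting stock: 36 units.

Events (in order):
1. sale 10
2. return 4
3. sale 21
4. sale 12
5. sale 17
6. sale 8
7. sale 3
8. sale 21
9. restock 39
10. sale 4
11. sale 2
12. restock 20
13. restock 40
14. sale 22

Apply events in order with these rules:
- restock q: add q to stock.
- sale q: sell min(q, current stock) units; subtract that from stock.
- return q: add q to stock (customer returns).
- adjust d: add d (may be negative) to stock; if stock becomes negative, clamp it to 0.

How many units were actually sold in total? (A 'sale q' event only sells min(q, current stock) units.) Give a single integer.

Processing events:
Start: stock = 36
  Event 1 (sale 10): sell min(10,36)=10. stock: 36 - 10 = 26. total_sold = 10
  Event 2 (return 4): 26 + 4 = 30
  Event 3 (sale 21): sell min(21,30)=21. stock: 30 - 21 = 9. total_sold = 31
  Event 4 (sale 12): sell min(12,9)=9. stock: 9 - 9 = 0. total_sold = 40
  Event 5 (sale 17): sell min(17,0)=0. stock: 0 - 0 = 0. total_sold = 40
  Event 6 (sale 8): sell min(8,0)=0. stock: 0 - 0 = 0. total_sold = 40
  Event 7 (sale 3): sell min(3,0)=0. stock: 0 - 0 = 0. total_sold = 40
  Event 8 (sale 21): sell min(21,0)=0. stock: 0 - 0 = 0. total_sold = 40
  Event 9 (restock 39): 0 + 39 = 39
  Event 10 (sale 4): sell min(4,39)=4. stock: 39 - 4 = 35. total_sold = 44
  Event 11 (sale 2): sell min(2,35)=2. stock: 35 - 2 = 33. total_sold = 46
  Event 12 (restock 20): 33 + 20 = 53
  Event 13 (restock 40): 53 + 40 = 93
  Event 14 (sale 22): sell min(22,93)=22. stock: 93 - 22 = 71. total_sold = 68
Final: stock = 71, total_sold = 68

Answer: 68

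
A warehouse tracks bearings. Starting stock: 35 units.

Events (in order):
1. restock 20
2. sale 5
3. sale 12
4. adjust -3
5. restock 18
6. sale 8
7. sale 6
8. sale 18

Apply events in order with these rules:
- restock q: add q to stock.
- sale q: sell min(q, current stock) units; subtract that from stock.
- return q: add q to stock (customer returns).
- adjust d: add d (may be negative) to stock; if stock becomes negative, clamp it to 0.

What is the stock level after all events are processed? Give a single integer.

Answer: 21

Derivation:
Processing events:
Start: stock = 35
  Event 1 (restock 20): 35 + 20 = 55
  Event 2 (sale 5): sell min(5,55)=5. stock: 55 - 5 = 50. total_sold = 5
  Event 3 (sale 12): sell min(12,50)=12. stock: 50 - 12 = 38. total_sold = 17
  Event 4 (adjust -3): 38 + -3 = 35
  Event 5 (restock 18): 35 + 18 = 53
  Event 6 (sale 8): sell min(8,53)=8. stock: 53 - 8 = 45. total_sold = 25
  Event 7 (sale 6): sell min(6,45)=6. stock: 45 - 6 = 39. total_sold = 31
  Event 8 (sale 18): sell min(18,39)=18. stock: 39 - 18 = 21. total_sold = 49
Final: stock = 21, total_sold = 49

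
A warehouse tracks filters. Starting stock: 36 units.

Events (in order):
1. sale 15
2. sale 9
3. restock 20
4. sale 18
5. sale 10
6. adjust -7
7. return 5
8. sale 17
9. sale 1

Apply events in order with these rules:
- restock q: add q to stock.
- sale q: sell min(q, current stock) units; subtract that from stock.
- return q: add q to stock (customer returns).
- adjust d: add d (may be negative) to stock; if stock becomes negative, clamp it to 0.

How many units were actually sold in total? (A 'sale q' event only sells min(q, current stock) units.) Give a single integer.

Answer: 57

Derivation:
Processing events:
Start: stock = 36
  Event 1 (sale 15): sell min(15,36)=15. stock: 36 - 15 = 21. total_sold = 15
  Event 2 (sale 9): sell min(9,21)=9. stock: 21 - 9 = 12. total_sold = 24
  Event 3 (restock 20): 12 + 20 = 32
  Event 4 (sale 18): sell min(18,32)=18. stock: 32 - 18 = 14. total_sold = 42
  Event 5 (sale 10): sell min(10,14)=10. stock: 14 - 10 = 4. total_sold = 52
  Event 6 (adjust -7): 4 + -7 = 0 (clamped to 0)
  Event 7 (return 5): 0 + 5 = 5
  Event 8 (sale 17): sell min(17,5)=5. stock: 5 - 5 = 0. total_sold = 57
  Event 9 (sale 1): sell min(1,0)=0. stock: 0 - 0 = 0. total_sold = 57
Final: stock = 0, total_sold = 57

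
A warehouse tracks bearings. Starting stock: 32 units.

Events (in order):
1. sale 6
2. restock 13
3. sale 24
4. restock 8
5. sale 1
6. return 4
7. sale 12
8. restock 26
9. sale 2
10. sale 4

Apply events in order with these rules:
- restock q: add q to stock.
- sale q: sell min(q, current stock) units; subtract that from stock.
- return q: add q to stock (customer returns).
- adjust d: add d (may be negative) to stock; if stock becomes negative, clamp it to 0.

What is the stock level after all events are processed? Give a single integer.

Processing events:
Start: stock = 32
  Event 1 (sale 6): sell min(6,32)=6. stock: 32 - 6 = 26. total_sold = 6
  Event 2 (restock 13): 26 + 13 = 39
  Event 3 (sale 24): sell min(24,39)=24. stock: 39 - 24 = 15. total_sold = 30
  Event 4 (restock 8): 15 + 8 = 23
  Event 5 (sale 1): sell min(1,23)=1. stock: 23 - 1 = 22. total_sold = 31
  Event 6 (return 4): 22 + 4 = 26
  Event 7 (sale 12): sell min(12,26)=12. stock: 26 - 12 = 14. total_sold = 43
  Event 8 (restock 26): 14 + 26 = 40
  Event 9 (sale 2): sell min(2,40)=2. stock: 40 - 2 = 38. total_sold = 45
  Event 10 (sale 4): sell min(4,38)=4. stock: 38 - 4 = 34. total_sold = 49
Final: stock = 34, total_sold = 49

Answer: 34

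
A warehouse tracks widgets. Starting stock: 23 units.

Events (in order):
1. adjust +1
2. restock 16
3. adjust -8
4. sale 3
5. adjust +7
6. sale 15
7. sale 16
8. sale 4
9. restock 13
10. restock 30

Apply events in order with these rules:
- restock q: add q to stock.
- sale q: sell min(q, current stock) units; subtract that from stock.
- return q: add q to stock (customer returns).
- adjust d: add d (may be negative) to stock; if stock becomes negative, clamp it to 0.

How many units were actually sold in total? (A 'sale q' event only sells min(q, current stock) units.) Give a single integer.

Answer: 38

Derivation:
Processing events:
Start: stock = 23
  Event 1 (adjust +1): 23 + 1 = 24
  Event 2 (restock 16): 24 + 16 = 40
  Event 3 (adjust -8): 40 + -8 = 32
  Event 4 (sale 3): sell min(3,32)=3. stock: 32 - 3 = 29. total_sold = 3
  Event 5 (adjust +7): 29 + 7 = 36
  Event 6 (sale 15): sell min(15,36)=15. stock: 36 - 15 = 21. total_sold = 18
  Event 7 (sale 16): sell min(16,21)=16. stock: 21 - 16 = 5. total_sold = 34
  Event 8 (sale 4): sell min(4,5)=4. stock: 5 - 4 = 1. total_sold = 38
  Event 9 (restock 13): 1 + 13 = 14
  Event 10 (restock 30): 14 + 30 = 44
Final: stock = 44, total_sold = 38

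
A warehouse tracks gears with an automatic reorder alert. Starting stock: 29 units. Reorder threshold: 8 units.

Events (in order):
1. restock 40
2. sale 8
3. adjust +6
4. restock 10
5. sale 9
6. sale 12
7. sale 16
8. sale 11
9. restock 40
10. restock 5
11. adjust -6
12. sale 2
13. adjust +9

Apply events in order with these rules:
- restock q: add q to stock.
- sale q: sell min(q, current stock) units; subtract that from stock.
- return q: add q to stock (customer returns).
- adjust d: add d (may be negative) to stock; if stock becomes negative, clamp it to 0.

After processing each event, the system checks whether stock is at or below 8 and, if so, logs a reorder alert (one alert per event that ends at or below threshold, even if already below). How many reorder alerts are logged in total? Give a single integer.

Answer: 0

Derivation:
Processing events:
Start: stock = 29
  Event 1 (restock 40): 29 + 40 = 69
  Event 2 (sale 8): sell min(8,69)=8. stock: 69 - 8 = 61. total_sold = 8
  Event 3 (adjust +6): 61 + 6 = 67
  Event 4 (restock 10): 67 + 10 = 77
  Event 5 (sale 9): sell min(9,77)=9. stock: 77 - 9 = 68. total_sold = 17
  Event 6 (sale 12): sell min(12,68)=12. stock: 68 - 12 = 56. total_sold = 29
  Event 7 (sale 16): sell min(16,56)=16. stock: 56 - 16 = 40. total_sold = 45
  Event 8 (sale 11): sell min(11,40)=11. stock: 40 - 11 = 29. total_sold = 56
  Event 9 (restock 40): 29 + 40 = 69
  Event 10 (restock 5): 69 + 5 = 74
  Event 11 (adjust -6): 74 + -6 = 68
  Event 12 (sale 2): sell min(2,68)=2. stock: 68 - 2 = 66. total_sold = 58
  Event 13 (adjust +9): 66 + 9 = 75
Final: stock = 75, total_sold = 58

Checking against threshold 8:
  After event 1: stock=69 > 8
  After event 2: stock=61 > 8
  After event 3: stock=67 > 8
  After event 4: stock=77 > 8
  After event 5: stock=68 > 8
  After event 6: stock=56 > 8
  After event 7: stock=40 > 8
  After event 8: stock=29 > 8
  After event 9: stock=69 > 8
  After event 10: stock=74 > 8
  After event 11: stock=68 > 8
  After event 12: stock=66 > 8
  After event 13: stock=75 > 8
Alert events: []. Count = 0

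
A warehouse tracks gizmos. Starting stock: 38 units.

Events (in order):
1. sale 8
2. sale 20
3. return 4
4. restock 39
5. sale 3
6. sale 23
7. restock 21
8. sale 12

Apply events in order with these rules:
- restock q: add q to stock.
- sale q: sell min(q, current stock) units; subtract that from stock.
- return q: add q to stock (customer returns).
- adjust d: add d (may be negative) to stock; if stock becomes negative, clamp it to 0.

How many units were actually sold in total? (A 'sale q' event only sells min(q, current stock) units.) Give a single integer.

Processing events:
Start: stock = 38
  Event 1 (sale 8): sell min(8,38)=8. stock: 38 - 8 = 30. total_sold = 8
  Event 2 (sale 20): sell min(20,30)=20. stock: 30 - 20 = 10. total_sold = 28
  Event 3 (return 4): 10 + 4 = 14
  Event 4 (restock 39): 14 + 39 = 53
  Event 5 (sale 3): sell min(3,53)=3. stock: 53 - 3 = 50. total_sold = 31
  Event 6 (sale 23): sell min(23,50)=23. stock: 50 - 23 = 27. total_sold = 54
  Event 7 (restock 21): 27 + 21 = 48
  Event 8 (sale 12): sell min(12,48)=12. stock: 48 - 12 = 36. total_sold = 66
Final: stock = 36, total_sold = 66

Answer: 66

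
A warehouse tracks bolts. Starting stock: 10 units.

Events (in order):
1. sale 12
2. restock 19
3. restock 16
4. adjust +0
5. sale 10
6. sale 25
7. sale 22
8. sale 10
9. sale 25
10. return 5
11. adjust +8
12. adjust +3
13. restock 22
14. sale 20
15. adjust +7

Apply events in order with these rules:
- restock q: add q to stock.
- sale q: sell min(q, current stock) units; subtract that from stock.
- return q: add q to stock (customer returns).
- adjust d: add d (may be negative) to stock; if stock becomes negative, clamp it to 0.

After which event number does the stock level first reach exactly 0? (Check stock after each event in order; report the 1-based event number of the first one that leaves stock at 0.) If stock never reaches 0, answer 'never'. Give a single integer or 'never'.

Answer: 1

Derivation:
Processing events:
Start: stock = 10
  Event 1 (sale 12): sell min(12,10)=10. stock: 10 - 10 = 0. total_sold = 10
  Event 2 (restock 19): 0 + 19 = 19
  Event 3 (restock 16): 19 + 16 = 35
  Event 4 (adjust +0): 35 + 0 = 35
  Event 5 (sale 10): sell min(10,35)=10. stock: 35 - 10 = 25. total_sold = 20
  Event 6 (sale 25): sell min(25,25)=25. stock: 25 - 25 = 0. total_sold = 45
  Event 7 (sale 22): sell min(22,0)=0. stock: 0 - 0 = 0. total_sold = 45
  Event 8 (sale 10): sell min(10,0)=0. stock: 0 - 0 = 0. total_sold = 45
  Event 9 (sale 25): sell min(25,0)=0. stock: 0 - 0 = 0. total_sold = 45
  Event 10 (return 5): 0 + 5 = 5
  Event 11 (adjust +8): 5 + 8 = 13
  Event 12 (adjust +3): 13 + 3 = 16
  Event 13 (restock 22): 16 + 22 = 38
  Event 14 (sale 20): sell min(20,38)=20. stock: 38 - 20 = 18. total_sold = 65
  Event 15 (adjust +7): 18 + 7 = 25
Final: stock = 25, total_sold = 65

First zero at event 1.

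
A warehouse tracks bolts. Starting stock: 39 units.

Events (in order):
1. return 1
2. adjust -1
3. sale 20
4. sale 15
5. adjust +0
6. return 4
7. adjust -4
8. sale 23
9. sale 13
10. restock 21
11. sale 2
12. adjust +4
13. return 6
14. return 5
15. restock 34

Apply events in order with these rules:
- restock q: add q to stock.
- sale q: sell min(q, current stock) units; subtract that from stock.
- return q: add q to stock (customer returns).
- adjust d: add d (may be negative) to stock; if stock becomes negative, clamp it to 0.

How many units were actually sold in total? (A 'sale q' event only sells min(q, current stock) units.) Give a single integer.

Answer: 41

Derivation:
Processing events:
Start: stock = 39
  Event 1 (return 1): 39 + 1 = 40
  Event 2 (adjust -1): 40 + -1 = 39
  Event 3 (sale 20): sell min(20,39)=20. stock: 39 - 20 = 19. total_sold = 20
  Event 4 (sale 15): sell min(15,19)=15. stock: 19 - 15 = 4. total_sold = 35
  Event 5 (adjust +0): 4 + 0 = 4
  Event 6 (return 4): 4 + 4 = 8
  Event 7 (adjust -4): 8 + -4 = 4
  Event 8 (sale 23): sell min(23,4)=4. stock: 4 - 4 = 0. total_sold = 39
  Event 9 (sale 13): sell min(13,0)=0. stock: 0 - 0 = 0. total_sold = 39
  Event 10 (restock 21): 0 + 21 = 21
  Event 11 (sale 2): sell min(2,21)=2. stock: 21 - 2 = 19. total_sold = 41
  Event 12 (adjust +4): 19 + 4 = 23
  Event 13 (return 6): 23 + 6 = 29
  Event 14 (return 5): 29 + 5 = 34
  Event 15 (restock 34): 34 + 34 = 68
Final: stock = 68, total_sold = 41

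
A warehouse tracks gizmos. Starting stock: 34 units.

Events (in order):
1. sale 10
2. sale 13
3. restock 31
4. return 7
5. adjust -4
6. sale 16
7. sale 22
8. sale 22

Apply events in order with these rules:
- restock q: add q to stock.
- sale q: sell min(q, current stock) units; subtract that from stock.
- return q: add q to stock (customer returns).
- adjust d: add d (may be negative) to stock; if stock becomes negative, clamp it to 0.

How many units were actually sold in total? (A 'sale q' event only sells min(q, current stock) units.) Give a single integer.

Answer: 68

Derivation:
Processing events:
Start: stock = 34
  Event 1 (sale 10): sell min(10,34)=10. stock: 34 - 10 = 24. total_sold = 10
  Event 2 (sale 13): sell min(13,24)=13. stock: 24 - 13 = 11. total_sold = 23
  Event 3 (restock 31): 11 + 31 = 42
  Event 4 (return 7): 42 + 7 = 49
  Event 5 (adjust -4): 49 + -4 = 45
  Event 6 (sale 16): sell min(16,45)=16. stock: 45 - 16 = 29. total_sold = 39
  Event 7 (sale 22): sell min(22,29)=22. stock: 29 - 22 = 7. total_sold = 61
  Event 8 (sale 22): sell min(22,7)=7. stock: 7 - 7 = 0. total_sold = 68
Final: stock = 0, total_sold = 68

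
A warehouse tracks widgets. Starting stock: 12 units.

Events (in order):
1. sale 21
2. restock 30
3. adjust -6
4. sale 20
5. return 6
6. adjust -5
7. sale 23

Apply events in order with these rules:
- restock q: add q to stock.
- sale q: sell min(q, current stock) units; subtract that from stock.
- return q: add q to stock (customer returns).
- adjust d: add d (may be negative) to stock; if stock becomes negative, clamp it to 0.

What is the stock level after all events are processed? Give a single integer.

Processing events:
Start: stock = 12
  Event 1 (sale 21): sell min(21,12)=12. stock: 12 - 12 = 0. total_sold = 12
  Event 2 (restock 30): 0 + 30 = 30
  Event 3 (adjust -6): 30 + -6 = 24
  Event 4 (sale 20): sell min(20,24)=20. stock: 24 - 20 = 4. total_sold = 32
  Event 5 (return 6): 4 + 6 = 10
  Event 6 (adjust -5): 10 + -5 = 5
  Event 7 (sale 23): sell min(23,5)=5. stock: 5 - 5 = 0. total_sold = 37
Final: stock = 0, total_sold = 37

Answer: 0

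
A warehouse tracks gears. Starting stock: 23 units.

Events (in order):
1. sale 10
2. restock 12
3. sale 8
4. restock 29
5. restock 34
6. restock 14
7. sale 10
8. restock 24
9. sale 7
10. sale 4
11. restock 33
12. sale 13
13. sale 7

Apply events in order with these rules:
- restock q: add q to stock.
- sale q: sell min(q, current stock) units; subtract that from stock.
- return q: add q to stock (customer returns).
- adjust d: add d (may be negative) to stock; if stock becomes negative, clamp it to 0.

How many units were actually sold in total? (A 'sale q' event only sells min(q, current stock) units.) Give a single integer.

Processing events:
Start: stock = 23
  Event 1 (sale 10): sell min(10,23)=10. stock: 23 - 10 = 13. total_sold = 10
  Event 2 (restock 12): 13 + 12 = 25
  Event 3 (sale 8): sell min(8,25)=8. stock: 25 - 8 = 17. total_sold = 18
  Event 4 (restock 29): 17 + 29 = 46
  Event 5 (restock 34): 46 + 34 = 80
  Event 6 (restock 14): 80 + 14 = 94
  Event 7 (sale 10): sell min(10,94)=10. stock: 94 - 10 = 84. total_sold = 28
  Event 8 (restock 24): 84 + 24 = 108
  Event 9 (sale 7): sell min(7,108)=7. stock: 108 - 7 = 101. total_sold = 35
  Event 10 (sale 4): sell min(4,101)=4. stock: 101 - 4 = 97. total_sold = 39
  Event 11 (restock 33): 97 + 33 = 130
  Event 12 (sale 13): sell min(13,130)=13. stock: 130 - 13 = 117. total_sold = 52
  Event 13 (sale 7): sell min(7,117)=7. stock: 117 - 7 = 110. total_sold = 59
Final: stock = 110, total_sold = 59

Answer: 59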